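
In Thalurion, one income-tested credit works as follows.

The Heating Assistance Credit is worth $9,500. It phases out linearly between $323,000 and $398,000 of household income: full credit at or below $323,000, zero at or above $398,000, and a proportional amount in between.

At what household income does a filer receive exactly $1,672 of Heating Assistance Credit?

$1,672 is 1,672/9,500 of the full $9,500, so 7,828/9,500 of the $75,000 range has been used: income = $323,000 + $75,000 × 7,828/9,500 = $384,800.

$384,800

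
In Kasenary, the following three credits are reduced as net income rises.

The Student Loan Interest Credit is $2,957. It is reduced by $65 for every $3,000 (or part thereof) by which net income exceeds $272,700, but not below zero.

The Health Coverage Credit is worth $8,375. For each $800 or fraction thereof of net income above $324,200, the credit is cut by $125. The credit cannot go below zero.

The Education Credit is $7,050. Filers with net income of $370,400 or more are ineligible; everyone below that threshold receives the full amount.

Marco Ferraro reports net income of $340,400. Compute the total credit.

Student Loan Interest Credit: income exceeds $272,700 by $67,700, which is 23 full-or-partial $3,000 increments; reduction = 23 × $65 = $1,495, leaving $1,462.
Health Coverage Credit: income exceeds $324,200 by $16,200, which is 21 full-or-partial $800 increments; reduction = 21 × $125 = $2,625, leaving $5,750.
Education Credit: $340,400 is below the $370,400 cutoff, so the full $7,050 applies.
Total: $1,462 + $5,750 + $7,050 = $14,262.

$14,262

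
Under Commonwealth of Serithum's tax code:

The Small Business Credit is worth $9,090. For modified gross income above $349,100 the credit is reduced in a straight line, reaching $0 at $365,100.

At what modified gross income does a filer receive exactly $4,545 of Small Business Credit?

$4,545 is 4,545/9,090 of the full $9,090, so 4,545/9,090 of the $16,000 range has been used: income = $349,100 + $16,000 × 4,545/9,090 = $357,100.

$357,100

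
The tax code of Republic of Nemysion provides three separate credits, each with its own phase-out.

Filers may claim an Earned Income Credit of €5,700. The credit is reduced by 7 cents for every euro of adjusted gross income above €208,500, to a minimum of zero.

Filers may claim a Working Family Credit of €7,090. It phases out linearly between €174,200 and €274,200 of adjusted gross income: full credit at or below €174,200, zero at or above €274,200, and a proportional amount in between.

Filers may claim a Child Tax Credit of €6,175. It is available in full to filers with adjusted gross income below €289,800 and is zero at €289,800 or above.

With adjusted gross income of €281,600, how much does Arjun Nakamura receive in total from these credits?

€6,758

Earned Income Credit: 7% of the €73,100 excess over €208,500 is €5,117; credit = €5,700 − €5,117 = €583.
Working Family Credit: €281,600 is at or above €274,200, so the credit is €0.
Child Tax Credit: €281,600 is below the €289,800 cutoff, so the full €6,175 applies.
Total: €583 + €0 + €6,175 = €6,758.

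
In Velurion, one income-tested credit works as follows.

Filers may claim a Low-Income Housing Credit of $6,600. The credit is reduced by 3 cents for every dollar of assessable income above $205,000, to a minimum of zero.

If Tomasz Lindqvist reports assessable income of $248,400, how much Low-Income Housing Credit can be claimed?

$5,298

Low-Income Housing Credit: 3% of the $43,400 excess over $205,000 is $1,302; credit = $6,600 − $1,302 = $5,298.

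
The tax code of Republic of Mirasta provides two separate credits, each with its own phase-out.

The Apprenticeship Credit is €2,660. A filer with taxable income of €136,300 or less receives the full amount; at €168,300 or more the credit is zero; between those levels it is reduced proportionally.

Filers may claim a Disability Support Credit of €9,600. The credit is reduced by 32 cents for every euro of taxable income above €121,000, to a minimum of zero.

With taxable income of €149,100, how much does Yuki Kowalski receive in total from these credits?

Apprenticeship Credit: €149,100 is €12,800 into a €32,000 phase-out range, leaving 19,200/32,000 of the credit: €2,660 × 19,200/32,000 = €1,596.
Disability Support Credit: 32% of the €28,100 excess over €121,000 is €8,992; credit = €9,600 − €8,992 = €608.
Total: €1,596 + €608 = €2,204.

€2,204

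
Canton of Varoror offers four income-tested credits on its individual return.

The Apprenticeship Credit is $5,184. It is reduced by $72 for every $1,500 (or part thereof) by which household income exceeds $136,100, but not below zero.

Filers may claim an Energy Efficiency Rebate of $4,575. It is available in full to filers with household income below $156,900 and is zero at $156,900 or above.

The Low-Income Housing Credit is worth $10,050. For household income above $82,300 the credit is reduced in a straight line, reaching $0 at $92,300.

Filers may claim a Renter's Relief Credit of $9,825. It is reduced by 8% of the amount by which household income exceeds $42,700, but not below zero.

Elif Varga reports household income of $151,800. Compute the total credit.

Apprenticeship Credit: income exceeds $136,100 by $15,700, which is 11 full-or-partial $1,500 increments; reduction = 11 × $72 = $792, leaving $4,392.
Energy Efficiency Rebate: $151,800 is below the $156,900 cutoff, so the full $4,575 applies.
Low-Income Housing Credit: $151,800 is at or above $92,300, so the credit is $0.
Renter's Relief Credit: 8% of the $109,100 excess over $42,700 is $8,728; credit = $9,825 − $8,728 = $1,097.
Total: $4,392 + $4,575 + $0 + $1,097 = $10,064.

$10,064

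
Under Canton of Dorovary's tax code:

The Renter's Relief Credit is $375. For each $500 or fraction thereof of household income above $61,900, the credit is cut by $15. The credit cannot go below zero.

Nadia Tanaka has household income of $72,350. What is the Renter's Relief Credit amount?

$60

Renter's Relief Credit: income exceeds $61,900 by $10,450, which is 21 full-or-partial $500 increments; reduction = 21 × $15 = $315, leaving $60.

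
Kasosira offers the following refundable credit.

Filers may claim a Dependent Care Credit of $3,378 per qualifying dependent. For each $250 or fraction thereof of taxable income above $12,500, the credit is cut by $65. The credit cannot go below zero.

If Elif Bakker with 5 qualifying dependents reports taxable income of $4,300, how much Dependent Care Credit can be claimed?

$16,890

Dependent Care Credit: base = 5 × $3,378 = $16,890. $4,300 is at or below the $12,500 threshold, so the full $16,890 applies.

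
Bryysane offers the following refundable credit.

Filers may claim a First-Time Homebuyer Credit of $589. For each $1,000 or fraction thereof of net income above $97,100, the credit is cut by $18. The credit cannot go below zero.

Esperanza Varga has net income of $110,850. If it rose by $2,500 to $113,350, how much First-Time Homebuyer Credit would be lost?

At $110,850 — income exceeds $97,100 by $13,750, which is 14 full-or-partial $1,000 increments; reduction = 14 × $18 = $252, leaving $337.
At $113,350 — income exceeds $97,100 by $16,250, which is 17 full-or-partial $1,000 increments; reduction = 17 × $18 = $306, leaving $283.
Lost: $337 − $283 = $54.

$54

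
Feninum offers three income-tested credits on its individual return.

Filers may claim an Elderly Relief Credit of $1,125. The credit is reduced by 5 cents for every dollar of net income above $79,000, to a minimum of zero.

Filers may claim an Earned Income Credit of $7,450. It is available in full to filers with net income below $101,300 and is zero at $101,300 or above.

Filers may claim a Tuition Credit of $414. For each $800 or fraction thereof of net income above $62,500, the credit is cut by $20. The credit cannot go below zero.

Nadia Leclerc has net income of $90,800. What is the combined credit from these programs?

Elderly Relief Credit: 5% of the $11,800 excess over $79,000 is $590; credit = $1,125 − $590 = $535.
Earned Income Credit: $90,800 is below the $101,300 cutoff, so the full $7,450 applies.
Tuition Credit: income exceeds $62,500 by $28,300 → 36 increments × $20 = $720 ≥ base, so the credit is $0.
Total: $535 + $7,450 + $0 = $7,985.

$7,985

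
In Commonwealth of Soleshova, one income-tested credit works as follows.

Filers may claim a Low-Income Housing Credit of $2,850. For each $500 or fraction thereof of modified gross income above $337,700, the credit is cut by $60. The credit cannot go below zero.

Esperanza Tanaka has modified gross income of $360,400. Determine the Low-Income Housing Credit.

$90

Low-Income Housing Credit: income exceeds $337,700 by $22,700, which is 46 full-or-partial $500 increments; reduction = 46 × $60 = $2,760, leaving $90.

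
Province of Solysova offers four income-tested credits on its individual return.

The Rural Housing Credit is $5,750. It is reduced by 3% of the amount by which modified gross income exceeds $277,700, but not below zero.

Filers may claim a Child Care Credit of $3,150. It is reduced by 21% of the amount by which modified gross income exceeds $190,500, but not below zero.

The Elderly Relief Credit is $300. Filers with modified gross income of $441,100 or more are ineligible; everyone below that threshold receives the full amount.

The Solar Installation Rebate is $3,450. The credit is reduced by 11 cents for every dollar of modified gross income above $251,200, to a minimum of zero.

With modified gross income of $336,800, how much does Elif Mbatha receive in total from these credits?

Rural Housing Credit: 3% of the $59,100 excess over $277,700 is $1,773; credit = $5,750 − $1,773 = $3,977.
Child Care Credit: 21% of the $146,300 excess over $190,500 is $30,723 ≥ base, so the credit is $0.
Elderly Relief Credit: $336,800 is below the $441,100 cutoff, so the full $300 applies.
Solar Installation Rebate: 11% of the $85,600 excess over $251,200 is $9,416 ≥ base, so the credit is $0.
Total: $3,977 + $0 + $300 + $0 = $4,277.

$4,277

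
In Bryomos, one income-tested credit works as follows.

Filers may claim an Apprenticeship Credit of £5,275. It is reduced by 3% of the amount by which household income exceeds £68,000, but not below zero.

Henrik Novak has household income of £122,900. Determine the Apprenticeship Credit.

£3,628

Apprenticeship Credit: 3% of the £54,900 excess over £68,000 is £1,647; credit = £5,275 − £1,647 = £3,628.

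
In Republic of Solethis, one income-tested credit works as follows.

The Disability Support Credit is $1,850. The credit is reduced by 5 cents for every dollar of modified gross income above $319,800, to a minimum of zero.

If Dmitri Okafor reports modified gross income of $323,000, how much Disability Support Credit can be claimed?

$1,690

Disability Support Credit: 5% of the $3,200 excess over $319,800 is $160; credit = $1,850 − $160 = $1,690.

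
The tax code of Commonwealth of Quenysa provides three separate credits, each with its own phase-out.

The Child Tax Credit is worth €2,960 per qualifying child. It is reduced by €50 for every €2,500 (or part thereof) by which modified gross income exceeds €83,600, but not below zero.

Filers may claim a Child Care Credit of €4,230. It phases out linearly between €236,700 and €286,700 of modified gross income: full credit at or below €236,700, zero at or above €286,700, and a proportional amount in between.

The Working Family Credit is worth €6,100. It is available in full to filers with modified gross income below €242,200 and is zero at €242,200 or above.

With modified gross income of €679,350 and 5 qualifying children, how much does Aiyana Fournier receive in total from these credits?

€2,850

Child Tax Credit: base = 5 × €2,960 = €14,800. income exceeds €83,600 by €595,750, which is 239 full-or-partial €2,500 increments; reduction = 239 × €50 = €11,950, leaving €2,850.
Child Care Credit: €679,350 is at or above €286,700, so the credit is €0.
Working Family Credit: €679,350 meets or exceeds the €242,200 cutoff, so the credit is €0.
Total: €2,850 + €0 + €0 = €2,850.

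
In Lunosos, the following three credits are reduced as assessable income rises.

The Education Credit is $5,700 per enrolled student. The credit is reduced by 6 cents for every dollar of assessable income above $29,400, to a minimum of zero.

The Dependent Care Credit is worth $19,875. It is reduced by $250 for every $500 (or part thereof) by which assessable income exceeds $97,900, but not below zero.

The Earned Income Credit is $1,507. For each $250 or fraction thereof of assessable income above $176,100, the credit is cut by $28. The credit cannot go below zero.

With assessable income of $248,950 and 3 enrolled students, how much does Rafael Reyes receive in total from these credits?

Education Credit: base = 3 × $5,700 = $17,100. 6% of the $219,550 excess over $29,400 is $13,173; credit = $17,100 − $13,173 = $3,927.
Dependent Care Credit: income exceeds $97,900 by $151,050 → 303 increments × $250 = $75,750 ≥ base, so the credit is $0.
Earned Income Credit: income exceeds $176,100 by $72,850 → 292 increments × $28 = $8,176 ≥ base, so the credit is $0.
Total: $3,927 + $0 + $0 = $3,927.

$3,927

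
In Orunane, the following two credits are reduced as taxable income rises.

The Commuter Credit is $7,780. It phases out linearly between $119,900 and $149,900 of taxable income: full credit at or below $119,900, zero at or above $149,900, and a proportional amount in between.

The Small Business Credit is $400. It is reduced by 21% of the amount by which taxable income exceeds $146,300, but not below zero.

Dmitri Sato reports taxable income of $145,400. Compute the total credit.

Commuter Credit: $145,400 is $25,500 into a $30,000 phase-out range, leaving 4,500/30,000 of the credit: $7,780 × 4,500/30,000 = $1,167.
Small Business Credit: $145,400 is at or below the $146,300 threshold, so the full $400 applies.
Total: $1,167 + $400 = $1,567.

$1,567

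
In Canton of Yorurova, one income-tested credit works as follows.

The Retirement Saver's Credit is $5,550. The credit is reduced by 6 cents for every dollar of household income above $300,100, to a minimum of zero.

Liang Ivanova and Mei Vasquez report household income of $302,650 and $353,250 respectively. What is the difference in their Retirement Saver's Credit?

Liang ($302,650): Retirement Saver's Credit: 6% of the $2,550 excess over $300,100 is $153; credit = $5,550 − $153 = $5,397.
Mei ($353,250): Retirement Saver's Credit: 6% of the $53,150 excess over $300,100 is $3,189; credit = $5,550 − $3,189 = $2,361.
Difference: |$5,397 − $2,361| = $3,036.

$3,036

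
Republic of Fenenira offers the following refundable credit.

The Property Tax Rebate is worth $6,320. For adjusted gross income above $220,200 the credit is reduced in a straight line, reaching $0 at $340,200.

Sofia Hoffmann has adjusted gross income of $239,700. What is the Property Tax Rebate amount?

Property Tax Rebate: $239,700 is $19,500 into a $120,000 phase-out range, leaving 100,500/120,000 of the credit: $6,320 × 100,500/120,000 = $5,293.

$5,293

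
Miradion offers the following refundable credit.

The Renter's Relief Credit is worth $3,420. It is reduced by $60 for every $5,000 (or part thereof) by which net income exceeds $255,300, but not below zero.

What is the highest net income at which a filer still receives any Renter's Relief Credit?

After 56 increments the reduction is 56 × $60 = $3,360, leaving $60; one more increment wipes it out. Increment 56 ends at excess 56 × $5,000 = $280,000, so the highest qualifying income is $255,300 + $280,000 = $535,300.

$535,300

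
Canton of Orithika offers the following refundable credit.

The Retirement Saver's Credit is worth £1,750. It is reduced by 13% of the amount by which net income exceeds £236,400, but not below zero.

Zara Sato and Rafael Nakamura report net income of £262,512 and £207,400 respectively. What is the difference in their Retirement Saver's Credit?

£1,750

Zara (£262,512): Retirement Saver's Credit: 13% of the £26,112 excess over £236,400 is £3,394.56 ≥ base, so the credit is £0.
Rafael (£207,400): Retirement Saver's Credit: £207,400 is at or below the £236,400 threshold, so the full £1,750 applies.
Difference: |£0 − £1,750| = £1,750.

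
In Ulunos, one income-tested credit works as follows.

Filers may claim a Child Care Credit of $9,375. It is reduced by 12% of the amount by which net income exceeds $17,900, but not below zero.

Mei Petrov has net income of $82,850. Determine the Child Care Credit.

$1,581

Child Care Credit: 12% of the $64,950 excess over $17,900 is $7,794; credit = $9,375 − $7,794 = $1,581.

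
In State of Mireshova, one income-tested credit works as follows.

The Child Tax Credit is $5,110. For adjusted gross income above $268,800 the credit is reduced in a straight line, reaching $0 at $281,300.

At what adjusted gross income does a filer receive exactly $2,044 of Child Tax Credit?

$276,300

$2,044 is 2,044/5,110 of the full $5,110, so 3,066/5,110 of the $12,500 range has been used: income = $268,800 + $12,500 × 3,066/5,110 = $276,300.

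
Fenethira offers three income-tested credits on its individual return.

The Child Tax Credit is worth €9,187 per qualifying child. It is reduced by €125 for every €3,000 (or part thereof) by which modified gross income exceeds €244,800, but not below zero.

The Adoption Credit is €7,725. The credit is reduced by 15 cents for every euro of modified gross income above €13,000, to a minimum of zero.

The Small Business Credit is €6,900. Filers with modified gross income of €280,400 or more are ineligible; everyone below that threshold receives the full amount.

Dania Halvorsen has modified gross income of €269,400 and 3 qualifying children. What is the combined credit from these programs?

€33,336

Child Tax Credit: base = 3 × €9,187 = €27,561. income exceeds €244,800 by €24,600, which is 9 full-or-partial €3,000 increments; reduction = 9 × €125 = €1,125, leaving €26,436.
Adoption Credit: 15% of the €256,400 excess over €13,000 is €38,460 ≥ base, so the credit is €0.
Small Business Credit: €269,400 is below the €280,400 cutoff, so the full €6,900 applies.
Total: €26,436 + €0 + €6,900 = €33,336.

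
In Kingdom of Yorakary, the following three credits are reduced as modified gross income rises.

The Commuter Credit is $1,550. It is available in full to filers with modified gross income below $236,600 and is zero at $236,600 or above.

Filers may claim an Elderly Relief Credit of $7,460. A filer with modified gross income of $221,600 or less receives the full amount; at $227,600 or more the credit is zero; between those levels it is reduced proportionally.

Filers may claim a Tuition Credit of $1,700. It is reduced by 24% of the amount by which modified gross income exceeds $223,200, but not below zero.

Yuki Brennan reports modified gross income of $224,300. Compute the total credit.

Commuter Credit: $224,300 is below the $236,600 cutoff, so the full $1,550 applies.
Elderly Relief Credit: $224,300 is $2,700 into a $6,000 phase-out range, leaving 3,300/6,000 of the credit: $7,460 × 3,300/6,000 = $4,103.
Tuition Credit: 24% of the $1,100 excess over $223,200 is $264; credit = $1,700 − $264 = $1,436.
Total: $1,550 + $4,103 + $1,436 = $7,089.

$7,089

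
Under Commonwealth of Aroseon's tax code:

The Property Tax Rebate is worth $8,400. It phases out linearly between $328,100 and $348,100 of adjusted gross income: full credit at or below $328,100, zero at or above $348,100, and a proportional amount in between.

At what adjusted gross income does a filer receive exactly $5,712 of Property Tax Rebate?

$334,500

$5,712 is 5,712/8,400 of the full $8,400, so 2,688/8,400 of the $20,000 range has been used: income = $328,100 + $20,000 × 2,688/8,400 = $334,500.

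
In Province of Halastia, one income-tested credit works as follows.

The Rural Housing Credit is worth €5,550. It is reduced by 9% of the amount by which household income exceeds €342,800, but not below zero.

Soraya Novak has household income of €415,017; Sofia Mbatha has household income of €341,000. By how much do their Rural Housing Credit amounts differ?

Soraya (€415,017): Rural Housing Credit: 9% of the €72,217 excess over €342,800 is €6,499.53 ≥ base, so the credit is €0.
Sofia (€341,000): Rural Housing Credit: €341,000 is at or below the €342,800 threshold, so the full €5,550 applies.
Difference: |€0 − €5,550| = €5,550.

€5,550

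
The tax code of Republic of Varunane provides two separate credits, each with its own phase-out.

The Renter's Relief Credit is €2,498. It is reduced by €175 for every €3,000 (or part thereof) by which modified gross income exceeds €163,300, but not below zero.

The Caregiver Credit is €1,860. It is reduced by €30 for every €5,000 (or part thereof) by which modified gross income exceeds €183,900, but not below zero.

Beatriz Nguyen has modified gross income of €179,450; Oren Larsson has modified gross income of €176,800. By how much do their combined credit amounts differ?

€175

Beatriz (€179,450): Renter's Relief Credit: income exceeds €163,300 by €16,150, which is 6 full-or-partial €3,000 increments; reduction = 6 × €175 = €1,050, leaving €1,448. Caregiver Credit: €179,450 is at or below the €183,900 threshold, so the full €1,860 applies. total €1,448 + €1,860 = €3,308
Oren (€176,800): Renter's Relief Credit: income exceeds €163,300 by €13,500, which is 5 full-or-partial €3,000 increments; reduction = 5 × €175 = €875, leaving €1,623. Caregiver Credit: €176,800 is at or below the €183,900 threshold, so the full €1,860 applies. total €1,623 + €1,860 = €3,483
Difference: |€3,308 − €3,483| = €175.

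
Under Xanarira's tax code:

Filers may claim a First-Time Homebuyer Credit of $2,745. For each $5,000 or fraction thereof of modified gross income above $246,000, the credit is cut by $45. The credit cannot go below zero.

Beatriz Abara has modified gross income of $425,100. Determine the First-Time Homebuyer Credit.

First-Time Homebuyer Credit: income exceeds $246,000 by $179,100, which is 36 full-or-partial $5,000 increments; reduction = 36 × $45 = $1,620, leaving $1,125.

$1,125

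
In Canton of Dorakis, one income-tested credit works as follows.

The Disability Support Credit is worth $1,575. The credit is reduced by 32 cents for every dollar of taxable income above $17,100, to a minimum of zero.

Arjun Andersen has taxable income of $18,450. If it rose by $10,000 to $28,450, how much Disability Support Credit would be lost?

At $18,450 — 32% of the $1,350 excess over $17,100 is $432; credit = $1,575 − $432 = $1,143.
At $28,450 — 32% of the $11,350 excess over $17,100 is $3,632 ≥ base, so the credit is $0.
Lost: $1,143 − $0 = $1,143.

$1,143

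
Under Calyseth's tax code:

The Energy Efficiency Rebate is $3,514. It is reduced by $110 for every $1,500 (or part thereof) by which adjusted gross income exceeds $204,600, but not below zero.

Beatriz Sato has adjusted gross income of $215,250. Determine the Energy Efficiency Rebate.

$2,634

Energy Efficiency Rebate: income exceeds $204,600 by $10,650, which is 8 full-or-partial $1,500 increments; reduction = 8 × $110 = $880, leaving $2,634.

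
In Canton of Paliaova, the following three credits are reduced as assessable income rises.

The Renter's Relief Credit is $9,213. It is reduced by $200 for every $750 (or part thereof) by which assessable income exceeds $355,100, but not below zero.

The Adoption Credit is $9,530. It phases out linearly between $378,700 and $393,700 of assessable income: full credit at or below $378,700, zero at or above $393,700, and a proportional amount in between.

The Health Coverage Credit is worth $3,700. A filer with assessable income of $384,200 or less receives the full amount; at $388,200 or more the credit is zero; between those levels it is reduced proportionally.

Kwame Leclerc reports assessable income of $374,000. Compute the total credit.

Renter's Relief Credit: income exceeds $355,100 by $18,900, which is 26 full-or-partial $750 increments; reduction = 26 × $200 = $5,200, leaving $4,013.
Adoption Credit: $374,000 is at or below the $378,700 threshold, so the full $9,530 applies.
Health Coverage Credit: $374,000 is at or below the $384,200 threshold, so the full $3,700 applies.
Total: $4,013 + $9,530 + $3,700 = $17,243.

$17,243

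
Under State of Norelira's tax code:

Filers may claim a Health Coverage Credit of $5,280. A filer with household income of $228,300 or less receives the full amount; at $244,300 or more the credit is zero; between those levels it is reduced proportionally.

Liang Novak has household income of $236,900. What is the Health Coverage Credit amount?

Health Coverage Credit: $236,900 is $8,600 into a $16,000 phase-out range, leaving 7,400/16,000 of the credit: $5,280 × 7,400/16,000 = $2,442.

$2,442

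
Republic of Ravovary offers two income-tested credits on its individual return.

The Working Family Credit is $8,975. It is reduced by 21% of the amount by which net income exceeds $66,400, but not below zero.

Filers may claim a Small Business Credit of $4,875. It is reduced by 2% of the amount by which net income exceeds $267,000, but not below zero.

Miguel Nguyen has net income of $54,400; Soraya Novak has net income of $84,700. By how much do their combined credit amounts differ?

Miguel ($54,400): Working Family Credit: $54,400 is at or below the $66,400 threshold, so the full $8,975 applies. Small Business Credit: $54,400 is at or below the $267,000 threshold, so the full $4,875 applies. total $8,975 + $4,875 = $13,850
Soraya ($84,700): Working Family Credit: 21% of the $18,300 excess over $66,400 is $3,843; credit = $8,975 − $3,843 = $5,132. Small Business Credit: $84,700 is at or below the $267,000 threshold, so the full $4,875 applies. total $5,132 + $4,875 = $10,007
Difference: |$13,850 − $10,007| = $3,843.

$3,843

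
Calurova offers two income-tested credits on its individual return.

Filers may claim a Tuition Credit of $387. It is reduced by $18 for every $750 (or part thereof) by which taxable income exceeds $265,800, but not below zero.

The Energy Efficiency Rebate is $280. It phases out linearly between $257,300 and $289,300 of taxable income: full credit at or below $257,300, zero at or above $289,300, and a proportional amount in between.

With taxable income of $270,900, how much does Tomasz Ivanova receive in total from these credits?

$422

Tuition Credit: income exceeds $265,800 by $5,100, which is 7 full-or-partial $750 increments; reduction = 7 × $18 = $126, leaving $261.
Energy Efficiency Rebate: $270,900 is $13,600 into a $32,000 phase-out range, leaving 18,400/32,000 of the credit: $280 × 18,400/32,000 = $161.
Total: $261 + $161 = $422.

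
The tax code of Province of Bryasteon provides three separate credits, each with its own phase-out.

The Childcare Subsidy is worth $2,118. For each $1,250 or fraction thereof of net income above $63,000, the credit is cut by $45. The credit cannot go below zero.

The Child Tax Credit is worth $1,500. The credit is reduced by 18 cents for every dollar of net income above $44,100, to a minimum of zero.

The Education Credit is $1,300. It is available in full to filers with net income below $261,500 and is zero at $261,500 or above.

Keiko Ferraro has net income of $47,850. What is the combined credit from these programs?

Childcare Subsidy: $47,850 is at or below the $63,000 threshold, so the full $2,118 applies.
Child Tax Credit: 18% of the $3,750 excess over $44,100 is $675; credit = $1,500 − $675 = $825.
Education Credit: $47,850 is below the $261,500 cutoff, so the full $1,300 applies.
Total: $2,118 + $825 + $1,300 = $4,243.

$4,243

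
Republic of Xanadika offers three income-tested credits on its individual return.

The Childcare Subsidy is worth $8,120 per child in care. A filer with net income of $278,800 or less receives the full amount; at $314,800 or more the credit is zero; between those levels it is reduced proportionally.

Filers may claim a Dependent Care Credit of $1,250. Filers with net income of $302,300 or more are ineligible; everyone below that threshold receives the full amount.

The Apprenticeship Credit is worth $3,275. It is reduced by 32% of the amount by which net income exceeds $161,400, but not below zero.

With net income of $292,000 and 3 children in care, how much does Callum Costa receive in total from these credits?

Childcare Subsidy: base = 3 × $8,120 = $24,360. $292,000 is $13,200 into a $36,000 phase-out range, leaving 22,800/36,000 of the credit: $24,360 × 22,800/36,000 = $15,428.
Dependent Care Credit: $292,000 is below the $302,300 cutoff, so the full $1,250 applies.
Apprenticeship Credit: 32% of the $130,600 excess over $161,400 is $41,792 ≥ base, so the credit is $0.
Total: $15,428 + $1,250 + $0 = $16,678.

$16,678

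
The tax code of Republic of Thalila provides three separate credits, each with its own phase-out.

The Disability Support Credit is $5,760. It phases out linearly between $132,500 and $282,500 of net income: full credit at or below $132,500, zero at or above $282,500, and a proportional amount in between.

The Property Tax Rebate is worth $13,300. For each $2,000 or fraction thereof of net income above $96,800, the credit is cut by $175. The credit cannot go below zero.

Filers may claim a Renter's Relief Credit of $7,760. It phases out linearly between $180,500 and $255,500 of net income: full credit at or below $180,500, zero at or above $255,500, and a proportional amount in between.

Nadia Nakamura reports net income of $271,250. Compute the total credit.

Disability Support Credit: $271,250 is $138,750 into a $150,000 phase-out range, leaving 11,250/150,000 of the credit: $5,760 × 11,250/150,000 = $432.
Property Tax Rebate: income exceeds $96,800 by $174,450 → 88 increments × $175 = $15,400 ≥ base, so the credit is $0.
Renter's Relief Credit: $271,250 is at or above $255,500, so the credit is $0.
Total: $432 + $0 + $0 = $432.

$432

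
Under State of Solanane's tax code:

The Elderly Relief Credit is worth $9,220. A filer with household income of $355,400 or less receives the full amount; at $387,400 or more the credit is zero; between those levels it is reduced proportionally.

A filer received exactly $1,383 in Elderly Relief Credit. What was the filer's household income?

$382,600

$1,383 is 1,383/9,220 of the full $9,220, so 7,837/9,220 of the $32,000 range has been used: income = $355,400 + $32,000 × 7,837/9,220 = $382,600.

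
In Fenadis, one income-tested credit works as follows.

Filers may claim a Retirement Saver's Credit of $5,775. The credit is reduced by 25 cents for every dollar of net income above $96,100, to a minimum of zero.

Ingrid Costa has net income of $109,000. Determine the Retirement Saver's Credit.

$2,550

Retirement Saver's Credit: 25% of the $12,900 excess over $96,100 is $3,225; credit = $5,775 − $3,225 = $2,550.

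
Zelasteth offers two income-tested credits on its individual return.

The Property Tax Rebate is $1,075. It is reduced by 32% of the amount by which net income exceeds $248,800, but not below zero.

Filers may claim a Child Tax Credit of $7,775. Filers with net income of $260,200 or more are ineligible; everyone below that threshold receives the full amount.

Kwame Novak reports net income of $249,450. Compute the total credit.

Property Tax Rebate: 32% of the $650 excess over $248,800 is $208; credit = $1,075 − $208 = $867.
Child Tax Credit: $249,450 is below the $260,200 cutoff, so the full $7,775 applies.
Total: $867 + $7,775 = $8,642.

$8,642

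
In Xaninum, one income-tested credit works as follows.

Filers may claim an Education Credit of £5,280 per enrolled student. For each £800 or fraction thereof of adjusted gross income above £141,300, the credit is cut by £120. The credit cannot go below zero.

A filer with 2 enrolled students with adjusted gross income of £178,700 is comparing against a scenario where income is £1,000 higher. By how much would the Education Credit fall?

At £178,700 — base = 2 × £5,280 = £10,560. income exceeds £141,300 by £37,400, which is 47 full-or-partial £800 increments; reduction = 47 × £120 = £5,640, leaving £4,920.
At £179,700 — base = 2 × £5,280 = £10,560. income exceeds £141,300 by £38,400, which is 48 full-or-partial £800 increments; reduction = 48 × £120 = £5,760, leaving £4,800.
Lost: £4,920 − £4,800 = £120.

£120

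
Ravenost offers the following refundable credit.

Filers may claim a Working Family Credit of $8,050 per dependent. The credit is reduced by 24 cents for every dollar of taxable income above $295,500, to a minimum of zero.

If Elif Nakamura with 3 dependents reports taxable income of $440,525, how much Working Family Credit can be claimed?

Working Family Credit: base = 3 × $8,050 = $24,150. 24% of the $145,025 excess over $295,500 is $34,806 ≥ base, so the credit is $0.

$0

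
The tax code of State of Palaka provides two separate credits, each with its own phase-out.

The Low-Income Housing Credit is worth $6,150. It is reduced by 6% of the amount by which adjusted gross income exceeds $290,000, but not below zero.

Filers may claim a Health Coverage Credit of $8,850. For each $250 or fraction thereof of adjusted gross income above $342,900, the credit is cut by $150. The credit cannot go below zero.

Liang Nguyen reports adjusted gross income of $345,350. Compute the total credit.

Low-Income Housing Credit: 6% of the $55,350 excess over $290,000 is $3,321; credit = $6,150 − $3,321 = $2,829.
Health Coverage Credit: income exceeds $342,900 by $2,450, which is 10 full-or-partial $250 increments; reduction = 10 × $150 = $1,500, leaving $7,350.
Total: $2,829 + $7,350 = $10,179.

$10,179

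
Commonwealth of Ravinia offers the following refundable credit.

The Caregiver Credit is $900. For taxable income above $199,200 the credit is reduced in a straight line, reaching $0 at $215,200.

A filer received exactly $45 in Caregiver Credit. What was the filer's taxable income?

$214,400

$45 is 45/900 of the full $900, so 855/900 of the $16,000 range has been used: income = $199,200 + $16,000 × 855/900 = $214,400.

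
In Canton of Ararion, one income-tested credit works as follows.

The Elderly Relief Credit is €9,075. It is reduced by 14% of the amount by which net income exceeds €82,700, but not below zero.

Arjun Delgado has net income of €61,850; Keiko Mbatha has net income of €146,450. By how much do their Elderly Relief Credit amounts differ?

€8,925

Arjun (€61,850): Elderly Relief Credit: €61,850 is at or below the €82,700 threshold, so the full €9,075 applies.
Keiko (€146,450): Elderly Relief Credit: 14% of the €63,750 excess over €82,700 is €8,925; credit = €9,075 − €8,925 = €150.
Difference: |€9,075 − €150| = €8,925.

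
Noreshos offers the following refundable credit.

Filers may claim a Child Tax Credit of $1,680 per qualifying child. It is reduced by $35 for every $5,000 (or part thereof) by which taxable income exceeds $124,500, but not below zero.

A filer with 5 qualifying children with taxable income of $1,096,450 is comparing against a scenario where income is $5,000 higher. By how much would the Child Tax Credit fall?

$35

At $1,096,450 — base = 5 × $1,680 = $8,400. income exceeds $124,500 by $971,950, which is 195 full-or-partial $5,000 increments; reduction = 195 × $35 = $6,825, leaving $1,575.
At $1,101,450 — base = 5 × $1,680 = $8,400. income exceeds $124,500 by $976,950, which is 196 full-or-partial $5,000 increments; reduction = 196 × $35 = $6,860, leaving $1,540.
Lost: $1,575 − $1,540 = $35.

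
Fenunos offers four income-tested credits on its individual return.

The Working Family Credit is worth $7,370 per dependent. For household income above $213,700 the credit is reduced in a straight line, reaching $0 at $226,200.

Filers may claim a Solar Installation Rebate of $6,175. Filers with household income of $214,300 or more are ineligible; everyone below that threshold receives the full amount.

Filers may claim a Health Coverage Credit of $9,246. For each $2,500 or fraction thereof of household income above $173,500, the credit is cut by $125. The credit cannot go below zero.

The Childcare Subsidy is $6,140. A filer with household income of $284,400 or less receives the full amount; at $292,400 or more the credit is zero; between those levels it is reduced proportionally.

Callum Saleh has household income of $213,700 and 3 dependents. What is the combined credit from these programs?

$41,546

Working Family Credit: base = 3 × $7,370 = $22,110. $213,700 is at or below the $213,700 threshold, so the full $22,110 applies.
Solar Installation Rebate: $213,700 is below the $214,300 cutoff, so the full $6,175 applies.
Health Coverage Credit: income exceeds $173,500 by $40,200, which is 17 full-or-partial $2,500 increments; reduction = 17 × $125 = $2,125, leaving $7,121.
Childcare Subsidy: $213,700 is at or below the $284,400 threshold, so the full $6,140 applies.
Total: $22,110 + $6,175 + $7,121 + $6,140 = $41,546.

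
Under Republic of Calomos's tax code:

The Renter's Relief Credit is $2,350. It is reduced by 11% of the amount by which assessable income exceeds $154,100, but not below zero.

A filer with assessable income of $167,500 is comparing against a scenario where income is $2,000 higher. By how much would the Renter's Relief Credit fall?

$220

At $167,500 — 11% of the $13,400 excess over $154,100 is $1,474; credit = $2,350 − $1,474 = $876.
At $169,500 — 11% of the $15,400 excess over $154,100 is $1,694; credit = $2,350 − $1,694 = $656.
Lost: $876 − $656 = $220.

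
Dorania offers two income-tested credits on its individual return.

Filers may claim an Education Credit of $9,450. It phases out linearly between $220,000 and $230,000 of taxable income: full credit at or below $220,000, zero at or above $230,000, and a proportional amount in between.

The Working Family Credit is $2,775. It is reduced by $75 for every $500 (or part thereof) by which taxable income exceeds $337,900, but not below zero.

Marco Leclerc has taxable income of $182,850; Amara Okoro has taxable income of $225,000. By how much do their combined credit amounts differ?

$4,725

Marco ($182,850): Education Credit: $182,850 is at or below the $220,000 threshold, so the full $9,450 applies. Working Family Credit: $182,850 is at or below the $337,900 threshold, so the full $2,775 applies. total $9,450 + $2,775 = $12,225
Amara ($225,000): Education Credit: $225,000 is $5,000 into a $10,000 phase-out range, leaving 5,000/10,000 of the credit: $9,450 × 5,000/10,000 = $4,725. Working Family Credit: $225,000 is at or below the $337,900 threshold, so the full $2,775 applies. total $4,725 + $2,775 = $7,500
Difference: |$12,225 − $7,500| = $4,725.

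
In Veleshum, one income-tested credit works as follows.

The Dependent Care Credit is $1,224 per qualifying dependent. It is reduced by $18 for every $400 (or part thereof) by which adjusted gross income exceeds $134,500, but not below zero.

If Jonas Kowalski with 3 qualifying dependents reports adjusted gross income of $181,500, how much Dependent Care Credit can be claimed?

$1,548

Dependent Care Credit: base = 3 × $1,224 = $3,672. income exceeds $134,500 by $47,000, which is 118 full-or-partial $400 increments; reduction = 118 × $18 = $2,124, leaving $1,548.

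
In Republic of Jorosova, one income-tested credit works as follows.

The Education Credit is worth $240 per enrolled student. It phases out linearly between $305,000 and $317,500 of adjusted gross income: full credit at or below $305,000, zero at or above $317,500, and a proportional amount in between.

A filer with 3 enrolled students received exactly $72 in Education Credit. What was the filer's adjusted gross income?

$316,250

Full credit = 3 × $240 = $720.
$72 is 72/720 of the full $720, so 648/720 of the $12,500 range has been used: income = $305,000 + $12,500 × 648/720 = $316,250.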